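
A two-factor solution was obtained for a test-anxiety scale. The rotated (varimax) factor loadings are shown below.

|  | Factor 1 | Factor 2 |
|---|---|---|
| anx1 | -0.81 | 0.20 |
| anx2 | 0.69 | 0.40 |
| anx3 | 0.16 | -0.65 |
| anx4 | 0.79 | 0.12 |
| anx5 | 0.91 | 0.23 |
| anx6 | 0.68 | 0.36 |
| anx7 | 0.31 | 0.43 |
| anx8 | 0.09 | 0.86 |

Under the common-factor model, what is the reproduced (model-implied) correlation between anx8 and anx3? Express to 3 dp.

r̂ = Σ λ_i·λ_j across factors = (0.09)(0.16) + (0.86)(-0.65)
  = +0.0144 -0.5590 = -0.5446

-0.545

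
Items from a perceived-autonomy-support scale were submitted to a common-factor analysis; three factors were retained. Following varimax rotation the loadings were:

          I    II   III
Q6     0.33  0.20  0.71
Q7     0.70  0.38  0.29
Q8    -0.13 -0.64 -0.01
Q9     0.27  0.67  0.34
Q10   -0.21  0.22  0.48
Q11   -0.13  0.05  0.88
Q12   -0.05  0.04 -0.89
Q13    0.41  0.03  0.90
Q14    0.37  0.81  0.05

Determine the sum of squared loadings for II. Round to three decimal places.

1.752

SS loadings for II = 0.20² + 0.38² + (-0.64)² + 0.67² + 0.22² + 0.05² + 0.04² + 0.03² + 0.81² = 0.0400 + 0.1444 + 0.4096 + 0.4489 + 0.0484 + 0.0025 + 0.0016 + 0.0009 + 0.6561 = 1.7524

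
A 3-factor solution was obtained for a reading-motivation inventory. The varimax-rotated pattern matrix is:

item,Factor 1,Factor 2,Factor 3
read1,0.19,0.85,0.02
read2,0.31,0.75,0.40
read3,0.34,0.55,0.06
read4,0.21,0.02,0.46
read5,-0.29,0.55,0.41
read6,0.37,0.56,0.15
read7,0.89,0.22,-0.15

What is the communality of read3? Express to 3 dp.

0.422

h² = 0.34² + 0.55² + 0.06² = 0.1156 + 0.3025 + 0.0036 = 0.4217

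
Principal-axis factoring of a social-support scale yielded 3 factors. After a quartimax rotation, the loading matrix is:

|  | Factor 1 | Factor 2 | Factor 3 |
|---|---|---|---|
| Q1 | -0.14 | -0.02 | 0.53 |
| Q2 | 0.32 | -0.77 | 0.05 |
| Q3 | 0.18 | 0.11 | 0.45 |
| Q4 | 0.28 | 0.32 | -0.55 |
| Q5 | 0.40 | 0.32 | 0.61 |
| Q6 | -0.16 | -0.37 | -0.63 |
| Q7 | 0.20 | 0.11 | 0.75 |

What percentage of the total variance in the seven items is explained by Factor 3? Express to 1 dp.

SS loadings for Factor 3 = 0.53² + 0.05² + 0.45² + (-0.55)² + 0.61² + (-0.63)² + 0.75² = 2.1199
With 7 standardized items, total variance = 7. Proportion = 2.1199/7 = 0.3028 → 30.28%.

30.3%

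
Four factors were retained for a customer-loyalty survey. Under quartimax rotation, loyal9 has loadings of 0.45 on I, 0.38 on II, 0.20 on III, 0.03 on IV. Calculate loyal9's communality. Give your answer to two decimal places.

0.39

h² = 0.45² + 0.38² + 0.20² + 0.03² = 0.2025 + 0.1444 + 0.0400 + 0.0009 = 0.3878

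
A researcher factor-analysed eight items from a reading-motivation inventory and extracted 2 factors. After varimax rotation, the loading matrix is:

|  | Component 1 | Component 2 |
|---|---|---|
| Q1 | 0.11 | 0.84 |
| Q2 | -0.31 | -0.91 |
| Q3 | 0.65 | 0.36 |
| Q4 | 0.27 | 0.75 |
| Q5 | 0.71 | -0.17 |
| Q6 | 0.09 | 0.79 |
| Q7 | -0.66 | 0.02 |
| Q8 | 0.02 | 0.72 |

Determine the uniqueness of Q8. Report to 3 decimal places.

0.481

h² = 0.02² + 0.72² = 0.0004 + 0.5184 = 0.5188
Uniqueness u² = 1 − h² = 1 − 0.5188 = 0.4812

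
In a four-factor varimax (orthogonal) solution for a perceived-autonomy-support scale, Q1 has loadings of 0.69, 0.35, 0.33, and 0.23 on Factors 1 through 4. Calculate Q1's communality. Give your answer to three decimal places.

h² = 0.69² + 0.35² + 0.33² + 0.23² = 0.4761 + 0.1225 + 0.1089 + 0.0529 = 0.7604

0.760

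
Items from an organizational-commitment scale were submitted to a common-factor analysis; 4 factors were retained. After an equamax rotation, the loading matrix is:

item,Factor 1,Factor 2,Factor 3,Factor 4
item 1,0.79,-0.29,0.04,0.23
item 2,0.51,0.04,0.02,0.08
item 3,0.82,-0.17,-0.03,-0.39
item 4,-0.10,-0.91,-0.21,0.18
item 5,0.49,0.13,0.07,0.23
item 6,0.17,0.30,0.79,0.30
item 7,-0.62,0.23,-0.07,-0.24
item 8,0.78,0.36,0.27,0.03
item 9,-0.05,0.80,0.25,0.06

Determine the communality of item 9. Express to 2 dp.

0.71

h² = (-0.05)² + 0.80² + 0.25² + 0.06² = 0.0025 + 0.6400 + 0.0625 + 0.0036 = 0.7086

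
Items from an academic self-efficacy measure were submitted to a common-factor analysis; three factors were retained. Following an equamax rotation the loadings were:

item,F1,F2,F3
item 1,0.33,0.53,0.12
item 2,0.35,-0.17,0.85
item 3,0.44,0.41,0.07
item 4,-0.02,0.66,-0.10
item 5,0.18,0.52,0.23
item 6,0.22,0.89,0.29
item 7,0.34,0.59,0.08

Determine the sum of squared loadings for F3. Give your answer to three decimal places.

0.895

SS loadings for F3 = 0.12² + 0.85² + 0.07² + (-0.10)² + 0.23² + 0.29² + 0.08² = 0.0144 + 0.7225 + 0.0049 + 0.0100 + 0.0529 + 0.0841 + 0.0064 = 0.8952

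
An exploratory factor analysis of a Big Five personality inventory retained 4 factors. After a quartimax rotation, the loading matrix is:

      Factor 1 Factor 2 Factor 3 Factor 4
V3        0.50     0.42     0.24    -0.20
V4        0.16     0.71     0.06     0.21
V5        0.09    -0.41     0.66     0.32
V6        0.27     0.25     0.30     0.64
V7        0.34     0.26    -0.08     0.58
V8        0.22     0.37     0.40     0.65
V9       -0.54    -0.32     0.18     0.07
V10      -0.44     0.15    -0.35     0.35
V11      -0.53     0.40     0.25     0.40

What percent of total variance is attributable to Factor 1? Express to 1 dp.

14.3%

SS loadings for Factor 1 = 0.50² + 0.16² + 0.09² + 0.27² + 0.34² + 0.22² + (-0.54)² + (-0.44)² + (-0.53)² = 1.2867
With 9 standardized items, total variance = 9. Proportion = 1.2867/9 = 0.1430 → 14.30%.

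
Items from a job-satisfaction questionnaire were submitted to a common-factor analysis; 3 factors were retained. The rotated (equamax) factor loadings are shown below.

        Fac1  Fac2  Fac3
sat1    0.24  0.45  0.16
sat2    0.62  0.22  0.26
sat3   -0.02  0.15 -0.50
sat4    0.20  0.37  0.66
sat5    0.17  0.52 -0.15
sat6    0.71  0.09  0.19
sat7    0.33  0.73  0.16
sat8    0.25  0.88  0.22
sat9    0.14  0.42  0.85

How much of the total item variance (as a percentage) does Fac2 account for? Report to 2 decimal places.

SS loadings for Fac2 = 0.45² + 0.22² + 0.15² + 0.37² + 0.52² + 0.09² + 0.73² + 0.88² + 0.42² = 2.1725
With 9 standardized items, total variance = 9. Proportion = 2.1725/9 = 0.2414 → 24.14%.

24.14%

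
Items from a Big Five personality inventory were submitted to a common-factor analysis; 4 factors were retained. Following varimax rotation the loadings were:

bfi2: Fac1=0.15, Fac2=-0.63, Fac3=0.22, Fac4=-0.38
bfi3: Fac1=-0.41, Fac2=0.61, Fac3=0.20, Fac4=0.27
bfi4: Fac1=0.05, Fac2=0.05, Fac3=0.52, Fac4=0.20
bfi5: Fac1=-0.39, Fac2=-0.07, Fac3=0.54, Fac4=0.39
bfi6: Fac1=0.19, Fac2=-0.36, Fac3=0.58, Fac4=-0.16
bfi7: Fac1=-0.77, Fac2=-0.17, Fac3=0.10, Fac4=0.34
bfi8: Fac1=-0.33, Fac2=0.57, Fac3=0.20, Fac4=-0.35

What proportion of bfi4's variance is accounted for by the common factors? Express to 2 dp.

h² = 0.05² + 0.05² + 0.52² + 0.20² = 0.0025 + 0.0025 + 0.2704 + 0.0400 = 0.3154

0.32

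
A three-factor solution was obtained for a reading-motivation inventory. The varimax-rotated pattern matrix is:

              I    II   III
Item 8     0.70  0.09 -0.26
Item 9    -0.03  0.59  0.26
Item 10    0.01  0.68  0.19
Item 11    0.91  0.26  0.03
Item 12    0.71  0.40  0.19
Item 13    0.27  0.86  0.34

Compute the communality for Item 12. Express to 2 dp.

0.70

h² = 0.71² + 0.40² + 0.19² = 0.5041 + 0.1600 + 0.0361 = 0.7002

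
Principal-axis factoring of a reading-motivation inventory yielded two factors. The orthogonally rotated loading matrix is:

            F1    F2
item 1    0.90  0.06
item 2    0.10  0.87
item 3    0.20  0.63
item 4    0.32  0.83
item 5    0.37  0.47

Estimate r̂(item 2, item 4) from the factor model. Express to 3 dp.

r̂ = Σ λ_i·λ_j across factors = (0.10)(0.32) + (0.87)(0.83)
  = +0.0320 +0.7221 = 0.7541

0.754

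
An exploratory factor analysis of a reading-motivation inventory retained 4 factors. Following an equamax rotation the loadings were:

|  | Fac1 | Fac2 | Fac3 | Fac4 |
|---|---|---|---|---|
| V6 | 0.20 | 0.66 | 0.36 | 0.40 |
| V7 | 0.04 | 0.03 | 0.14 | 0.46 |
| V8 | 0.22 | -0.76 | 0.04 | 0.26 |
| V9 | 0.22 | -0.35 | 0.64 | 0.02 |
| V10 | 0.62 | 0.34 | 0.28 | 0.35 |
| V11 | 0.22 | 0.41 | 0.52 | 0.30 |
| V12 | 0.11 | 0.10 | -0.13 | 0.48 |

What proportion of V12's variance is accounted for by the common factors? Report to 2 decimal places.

h² = 0.11² + 0.10² + (-0.13)² + 0.48² = 0.0121 + 0.0100 + 0.0169 + 0.2304 = 0.2694

0.27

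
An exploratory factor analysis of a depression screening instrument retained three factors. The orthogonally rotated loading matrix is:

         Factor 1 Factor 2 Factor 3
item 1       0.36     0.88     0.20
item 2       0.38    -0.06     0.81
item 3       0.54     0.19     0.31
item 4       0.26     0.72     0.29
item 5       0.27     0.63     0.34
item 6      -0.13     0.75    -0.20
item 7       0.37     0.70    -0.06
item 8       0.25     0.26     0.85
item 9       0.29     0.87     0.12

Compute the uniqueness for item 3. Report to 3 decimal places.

h² = 0.54² + 0.19² + 0.31² = 0.2916 + 0.0361 + 0.0961 = 0.4238
Uniqueness u² = 1 − h² = 1 − 0.4238 = 0.5762

0.576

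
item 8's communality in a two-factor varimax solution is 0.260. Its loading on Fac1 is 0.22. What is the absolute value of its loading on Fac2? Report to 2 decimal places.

Under orthogonal rotation h² = Σλ², so λ_Fac2² = h² − (0.0484) = 0.260 − 0.0484 = 0.2116.
|λ| = √0.2116 = 0.4600.

0.46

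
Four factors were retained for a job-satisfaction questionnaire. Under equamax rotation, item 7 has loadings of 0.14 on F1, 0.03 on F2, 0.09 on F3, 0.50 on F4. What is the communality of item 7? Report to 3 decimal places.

h² = 0.14² + 0.03² + 0.09² + 0.50² = 0.0196 + 0.0009 + 0.0081 + 0.2500 = 0.2786

0.279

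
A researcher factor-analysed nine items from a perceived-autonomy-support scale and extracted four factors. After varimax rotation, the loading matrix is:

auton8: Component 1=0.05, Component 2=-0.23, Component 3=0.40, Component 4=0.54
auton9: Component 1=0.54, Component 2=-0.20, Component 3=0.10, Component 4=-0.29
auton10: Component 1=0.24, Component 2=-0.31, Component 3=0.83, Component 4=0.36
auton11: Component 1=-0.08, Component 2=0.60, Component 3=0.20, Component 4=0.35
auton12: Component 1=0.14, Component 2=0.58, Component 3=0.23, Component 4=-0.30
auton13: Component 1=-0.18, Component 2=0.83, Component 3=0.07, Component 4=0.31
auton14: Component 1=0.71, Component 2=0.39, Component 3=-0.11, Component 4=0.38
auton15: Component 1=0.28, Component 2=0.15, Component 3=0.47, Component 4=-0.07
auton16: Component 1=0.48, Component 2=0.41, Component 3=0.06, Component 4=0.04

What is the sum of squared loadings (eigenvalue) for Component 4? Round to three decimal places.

0.965

SS loadings for Component 4 = 0.54² + (-0.29)² + 0.36² + 0.35² + (-0.30)² + 0.31² + 0.38² + (-0.07)² + 0.04² = 0.2916 + 0.0841 + 0.1296 + 0.1225 + 0.0900 + 0.0961 + 0.1444 + 0.0049 + 0.0016 = 0.9648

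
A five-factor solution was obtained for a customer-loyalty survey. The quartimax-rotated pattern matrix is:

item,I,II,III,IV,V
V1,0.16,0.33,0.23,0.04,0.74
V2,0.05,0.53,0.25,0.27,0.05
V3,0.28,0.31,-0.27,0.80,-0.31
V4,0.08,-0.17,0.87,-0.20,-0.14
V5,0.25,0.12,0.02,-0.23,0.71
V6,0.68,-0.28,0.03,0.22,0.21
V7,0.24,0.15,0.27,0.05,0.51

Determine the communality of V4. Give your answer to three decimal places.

0.852

h² = 0.08² + (-0.17)² + 0.87² + (-0.20)² + (-0.14)² = 0.0064 + 0.0289 + 0.7569 + 0.0400 + 0.0196 = 0.8518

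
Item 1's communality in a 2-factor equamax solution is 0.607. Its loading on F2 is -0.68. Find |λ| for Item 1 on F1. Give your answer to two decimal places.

0.38

Under orthogonal rotation h² = Σλ², so λ_F1² = h² − (0.4624) = 0.607 − 0.4624 = 0.1446.
|λ| = √0.1446 = 0.3803.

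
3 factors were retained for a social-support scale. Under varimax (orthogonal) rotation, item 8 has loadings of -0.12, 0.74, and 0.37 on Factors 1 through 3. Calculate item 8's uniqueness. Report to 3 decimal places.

0.301

h² = (-0.12)² + 0.74² + 0.37² = 0.0144 + 0.5476 + 0.1369 = 0.6989
Uniqueness u² = 1 − h² = 1 − 0.6989 = 0.3011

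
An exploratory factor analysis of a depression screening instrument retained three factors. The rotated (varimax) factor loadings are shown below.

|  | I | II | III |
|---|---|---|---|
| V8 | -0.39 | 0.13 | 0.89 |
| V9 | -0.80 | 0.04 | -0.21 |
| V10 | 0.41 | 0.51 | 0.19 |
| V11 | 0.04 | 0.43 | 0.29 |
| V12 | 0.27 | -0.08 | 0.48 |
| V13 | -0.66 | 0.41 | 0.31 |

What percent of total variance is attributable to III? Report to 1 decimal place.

SS loadings for III = 0.89² + (-0.21)² + 0.19² + 0.29² + 0.48² + 0.31² = 1.2829
With 6 standardized items, total variance = 6. Proportion = 1.2829/6 = 0.2138 → 21.38%.

21.4%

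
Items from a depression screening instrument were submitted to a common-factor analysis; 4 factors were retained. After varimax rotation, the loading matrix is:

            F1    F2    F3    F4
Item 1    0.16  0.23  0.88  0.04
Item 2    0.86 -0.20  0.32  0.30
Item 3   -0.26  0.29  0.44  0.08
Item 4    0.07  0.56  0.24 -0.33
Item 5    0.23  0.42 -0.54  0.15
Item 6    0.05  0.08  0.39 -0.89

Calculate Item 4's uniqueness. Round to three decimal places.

h² = 0.07² + 0.56² + 0.24² + (-0.33)² = 0.0049 + 0.3136 + 0.0576 + 0.1089 = 0.4850
Uniqueness u² = 1 − h² = 1 − 0.4850 = 0.5150

0.515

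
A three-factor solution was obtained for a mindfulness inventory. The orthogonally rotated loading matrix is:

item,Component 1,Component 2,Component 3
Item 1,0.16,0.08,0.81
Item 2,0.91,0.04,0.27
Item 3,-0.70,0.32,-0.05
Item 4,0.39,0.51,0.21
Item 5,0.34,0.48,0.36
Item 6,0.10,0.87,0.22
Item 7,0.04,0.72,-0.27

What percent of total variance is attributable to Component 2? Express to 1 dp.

26.8%

SS loadings for Component 2 = 0.08² + 0.04² + 0.32² + 0.51² + 0.48² + 0.87² + 0.72² = 1.8762
With 7 standardized items, total variance = 7. Proportion = 1.8762/7 = 0.2680 → 26.80%.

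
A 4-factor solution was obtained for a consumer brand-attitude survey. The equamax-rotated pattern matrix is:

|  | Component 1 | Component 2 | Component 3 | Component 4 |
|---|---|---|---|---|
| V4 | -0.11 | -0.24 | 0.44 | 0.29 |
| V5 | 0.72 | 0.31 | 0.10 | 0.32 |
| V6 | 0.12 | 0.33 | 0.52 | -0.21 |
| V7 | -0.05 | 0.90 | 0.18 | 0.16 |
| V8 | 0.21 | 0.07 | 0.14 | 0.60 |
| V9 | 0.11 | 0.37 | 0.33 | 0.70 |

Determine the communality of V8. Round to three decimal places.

h² = 0.21² + 0.07² + 0.14² + 0.60² = 0.0441 + 0.0049 + 0.0196 + 0.3600 = 0.4286

0.429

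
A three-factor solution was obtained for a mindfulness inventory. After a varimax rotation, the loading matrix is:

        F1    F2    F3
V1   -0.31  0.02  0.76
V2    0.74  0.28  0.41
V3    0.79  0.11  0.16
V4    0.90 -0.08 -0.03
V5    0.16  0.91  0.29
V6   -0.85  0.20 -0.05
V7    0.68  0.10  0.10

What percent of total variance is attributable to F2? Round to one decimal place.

13.9%

SS loadings for F2 = 0.02² + 0.28² + 0.11² + (-0.08)² + 0.91² + 0.20² + 0.10² = 0.9754
With 7 standardized items, total variance = 7. Proportion = 0.9754/7 = 0.1393 → 13.93%.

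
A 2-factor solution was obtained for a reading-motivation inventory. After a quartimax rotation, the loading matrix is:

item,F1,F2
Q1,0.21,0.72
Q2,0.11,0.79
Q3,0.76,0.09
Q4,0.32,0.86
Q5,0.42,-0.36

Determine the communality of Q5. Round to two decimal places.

h² = 0.42² + (-0.36)² = 0.1764 + 0.1296 = 0.3060

0.31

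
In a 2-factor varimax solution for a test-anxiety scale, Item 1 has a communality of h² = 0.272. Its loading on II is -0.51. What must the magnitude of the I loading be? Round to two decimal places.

Under orthogonal rotation h² = Σλ², so λ_I² = h² − (0.2601) = 0.272 − 0.2601 = 0.0119.
|λ| = √0.0119 = 0.1091.

0.11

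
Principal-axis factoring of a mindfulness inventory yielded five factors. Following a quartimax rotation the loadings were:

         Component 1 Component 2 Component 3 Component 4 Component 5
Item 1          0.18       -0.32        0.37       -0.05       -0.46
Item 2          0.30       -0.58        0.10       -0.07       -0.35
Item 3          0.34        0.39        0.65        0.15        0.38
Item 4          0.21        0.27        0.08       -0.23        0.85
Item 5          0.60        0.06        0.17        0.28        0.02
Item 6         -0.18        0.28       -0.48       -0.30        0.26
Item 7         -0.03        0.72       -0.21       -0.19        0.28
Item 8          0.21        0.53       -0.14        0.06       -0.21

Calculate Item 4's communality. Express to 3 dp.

h² = 0.21² + 0.27² + 0.08² + (-0.23)² + 0.85² = 0.0441 + 0.0729 + 0.0064 + 0.0529 + 0.7225 = 0.8988

0.899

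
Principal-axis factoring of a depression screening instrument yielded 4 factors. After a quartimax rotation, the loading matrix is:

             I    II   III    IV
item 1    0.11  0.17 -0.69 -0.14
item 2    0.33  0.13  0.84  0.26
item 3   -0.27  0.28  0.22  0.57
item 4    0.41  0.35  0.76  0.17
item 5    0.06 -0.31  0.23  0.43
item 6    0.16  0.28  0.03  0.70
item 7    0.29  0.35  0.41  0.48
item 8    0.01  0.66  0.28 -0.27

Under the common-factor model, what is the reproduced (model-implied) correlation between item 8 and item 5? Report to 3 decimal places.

-0.256

r̂ = Σ λ_i·λ_j across factors = (0.01)(0.06) + (0.66)(-0.31) + (0.28)(0.23) + (-0.27)(0.43)
  = +0.0006 -0.2046 +0.0644 -0.1161 = -0.2557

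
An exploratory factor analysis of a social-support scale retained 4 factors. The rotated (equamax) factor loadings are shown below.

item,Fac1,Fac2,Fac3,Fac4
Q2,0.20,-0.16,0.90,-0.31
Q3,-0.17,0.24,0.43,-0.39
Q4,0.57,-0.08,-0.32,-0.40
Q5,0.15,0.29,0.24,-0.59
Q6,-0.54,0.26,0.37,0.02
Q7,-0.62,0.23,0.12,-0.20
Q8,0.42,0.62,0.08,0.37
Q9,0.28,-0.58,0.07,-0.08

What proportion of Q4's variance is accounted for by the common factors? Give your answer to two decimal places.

0.59

h² = 0.57² + (-0.08)² + (-0.32)² + (-0.40)² = 0.3249 + 0.0064 + 0.1024 + 0.1600 = 0.5937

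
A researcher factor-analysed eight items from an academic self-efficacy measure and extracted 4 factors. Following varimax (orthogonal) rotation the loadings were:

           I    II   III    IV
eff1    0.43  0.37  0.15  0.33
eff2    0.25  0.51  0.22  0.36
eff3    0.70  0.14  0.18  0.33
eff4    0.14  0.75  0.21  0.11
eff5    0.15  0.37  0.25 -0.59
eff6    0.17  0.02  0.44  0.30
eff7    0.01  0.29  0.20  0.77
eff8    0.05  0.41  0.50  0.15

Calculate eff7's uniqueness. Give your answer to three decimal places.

h² = 0.01² + 0.29² + 0.20² + 0.77² = 0.0001 + 0.0841 + 0.0400 + 0.5929 = 0.7171
Uniqueness u² = 1 − h² = 1 − 0.7171 = 0.2829

0.283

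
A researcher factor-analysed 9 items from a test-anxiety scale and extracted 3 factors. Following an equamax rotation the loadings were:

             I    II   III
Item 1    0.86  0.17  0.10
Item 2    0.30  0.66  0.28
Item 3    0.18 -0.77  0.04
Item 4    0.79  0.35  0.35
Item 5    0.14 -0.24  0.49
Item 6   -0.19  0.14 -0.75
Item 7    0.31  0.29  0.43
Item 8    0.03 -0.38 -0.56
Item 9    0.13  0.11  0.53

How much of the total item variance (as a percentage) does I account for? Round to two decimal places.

SS loadings for I = 0.86² + 0.30² + 0.18² + 0.79² + 0.14² + (-0.19)² + 0.31² + 0.03² + 0.13² = 1.6557
With 9 standardized items, total variance = 9. Proportion = 1.6557/9 = 0.1840 → 18.40%.

18.40%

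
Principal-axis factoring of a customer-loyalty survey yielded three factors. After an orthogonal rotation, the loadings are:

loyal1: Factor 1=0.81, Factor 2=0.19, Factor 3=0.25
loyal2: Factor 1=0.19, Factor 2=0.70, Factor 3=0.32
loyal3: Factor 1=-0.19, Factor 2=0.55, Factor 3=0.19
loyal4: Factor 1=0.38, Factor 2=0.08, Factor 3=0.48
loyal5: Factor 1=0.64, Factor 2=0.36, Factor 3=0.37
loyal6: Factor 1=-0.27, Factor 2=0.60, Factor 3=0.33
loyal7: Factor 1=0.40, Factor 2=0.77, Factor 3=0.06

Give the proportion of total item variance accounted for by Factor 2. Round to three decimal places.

SS loadings for Factor 2 = 0.19² + 0.70² + 0.55² + 0.08² + 0.36² + 0.60² + 0.77² = 1.9175
Proportion of variance = 1.9175 / 7 = 0.2739.

0.274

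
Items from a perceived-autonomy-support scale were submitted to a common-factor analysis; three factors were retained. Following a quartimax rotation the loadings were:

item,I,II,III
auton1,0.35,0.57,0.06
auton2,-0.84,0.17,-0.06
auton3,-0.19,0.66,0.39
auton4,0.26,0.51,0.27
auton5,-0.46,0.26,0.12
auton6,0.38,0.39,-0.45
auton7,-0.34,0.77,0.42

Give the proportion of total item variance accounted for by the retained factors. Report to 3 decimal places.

Communalities: 0.4510, 0.7381, 0.6238, 0.4006, 0.2936, 0.4990, 0.8849; Σh² = 3.8910.
Total variance with 7 standardized items is 7, so the solution explains 3.8910/7 = 0.5559.

0.556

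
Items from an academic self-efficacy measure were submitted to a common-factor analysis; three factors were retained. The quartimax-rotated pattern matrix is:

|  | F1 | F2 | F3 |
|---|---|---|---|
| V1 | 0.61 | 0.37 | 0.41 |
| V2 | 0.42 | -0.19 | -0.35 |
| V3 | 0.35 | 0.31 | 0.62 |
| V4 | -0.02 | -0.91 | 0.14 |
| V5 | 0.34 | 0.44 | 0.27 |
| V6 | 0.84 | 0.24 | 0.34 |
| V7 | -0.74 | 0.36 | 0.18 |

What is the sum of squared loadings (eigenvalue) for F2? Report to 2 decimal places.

1.48

SS loadings for F2 = 0.37² + (-0.19)² + 0.31² + (-0.91)² + 0.44² + 0.24² + 0.36² = 0.1369 + 0.0361 + 0.0961 + 0.8281 + 0.1936 + 0.0576 + 0.1296 = 1.4780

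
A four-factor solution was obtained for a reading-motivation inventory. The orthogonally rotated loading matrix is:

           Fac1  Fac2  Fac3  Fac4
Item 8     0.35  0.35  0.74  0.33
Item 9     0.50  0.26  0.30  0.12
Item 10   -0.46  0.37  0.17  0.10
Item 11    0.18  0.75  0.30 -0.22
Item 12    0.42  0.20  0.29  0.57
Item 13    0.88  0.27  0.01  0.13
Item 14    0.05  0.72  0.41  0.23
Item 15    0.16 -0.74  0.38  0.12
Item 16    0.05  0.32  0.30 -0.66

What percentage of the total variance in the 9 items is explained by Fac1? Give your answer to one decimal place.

17.8%

SS loadings for Fac1 = 0.35² + 0.50² + (-0.46)² + 0.18² + 0.42² + 0.88² + 0.05² + 0.16² + 0.05² = 1.5979
With 9 standardized items, total variance = 9. Proportion = 1.5979/9 = 0.1775 → 17.75%.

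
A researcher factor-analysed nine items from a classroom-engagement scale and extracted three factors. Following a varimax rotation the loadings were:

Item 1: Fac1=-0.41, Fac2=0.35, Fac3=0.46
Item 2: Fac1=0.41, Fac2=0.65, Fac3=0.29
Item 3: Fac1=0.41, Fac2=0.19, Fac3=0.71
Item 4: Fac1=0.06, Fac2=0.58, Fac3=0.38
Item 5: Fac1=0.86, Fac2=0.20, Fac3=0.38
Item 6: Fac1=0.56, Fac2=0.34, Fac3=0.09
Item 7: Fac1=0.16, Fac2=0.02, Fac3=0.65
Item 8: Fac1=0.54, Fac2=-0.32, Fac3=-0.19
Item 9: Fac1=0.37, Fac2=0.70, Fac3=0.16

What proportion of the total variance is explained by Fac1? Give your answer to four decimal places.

0.2239

SS loadings for Fac1 = (-0.41)² + 0.41² + 0.41² + 0.06² + 0.86² + 0.56² + 0.16² + 0.54² + 0.37² = 2.0152
Proportion of variance = 2.0152 / 9 = 0.2239.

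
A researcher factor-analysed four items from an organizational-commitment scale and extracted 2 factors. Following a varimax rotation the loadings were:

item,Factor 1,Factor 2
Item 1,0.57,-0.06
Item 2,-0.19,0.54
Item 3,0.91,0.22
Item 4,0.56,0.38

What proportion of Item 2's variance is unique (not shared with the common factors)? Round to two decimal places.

0.67

h² = (-0.19)² + 0.54² = 0.0361 + 0.2916 = 0.3277
Uniqueness u² = 1 − h² = 1 − 0.3277 = 0.6723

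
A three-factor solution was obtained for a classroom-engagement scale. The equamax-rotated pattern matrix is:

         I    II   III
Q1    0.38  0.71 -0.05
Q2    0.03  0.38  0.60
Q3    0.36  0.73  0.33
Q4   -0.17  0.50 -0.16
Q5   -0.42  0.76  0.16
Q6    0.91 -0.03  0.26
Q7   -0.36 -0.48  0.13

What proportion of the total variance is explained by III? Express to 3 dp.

SS loadings for III = (-0.05)² + 0.60² + 0.33² + (-0.16)² + 0.16² + 0.26² + 0.13² = 0.6071
Proportion of variance = 0.6071 / 7 = 0.0867.

0.087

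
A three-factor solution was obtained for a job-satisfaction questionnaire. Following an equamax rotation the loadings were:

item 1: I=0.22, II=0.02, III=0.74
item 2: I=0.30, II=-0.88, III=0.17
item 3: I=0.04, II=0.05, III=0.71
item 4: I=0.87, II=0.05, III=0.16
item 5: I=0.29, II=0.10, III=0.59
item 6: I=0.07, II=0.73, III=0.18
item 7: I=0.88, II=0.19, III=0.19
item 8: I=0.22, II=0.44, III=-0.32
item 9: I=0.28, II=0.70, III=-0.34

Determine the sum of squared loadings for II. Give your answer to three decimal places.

2.042

SS loadings for II = 0.02² + (-0.88)² + 0.05² + 0.05² + 0.10² + 0.73² + 0.19² + 0.44² + 0.70² = 0.0004 + 0.7744 + 0.0025 + 0.0025 + 0.0100 + 0.5329 + 0.0361 + 0.1936 + 0.4900 = 2.0424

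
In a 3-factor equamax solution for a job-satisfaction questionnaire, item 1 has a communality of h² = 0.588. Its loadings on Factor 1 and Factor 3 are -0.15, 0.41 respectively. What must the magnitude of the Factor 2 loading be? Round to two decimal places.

0.63

Under orthogonal rotation h² = Σλ², so λ_Factor 2² = h² − (0.1906) = 0.588 − 0.1906 = 0.3974.
|λ| = √0.3974 = 0.6304.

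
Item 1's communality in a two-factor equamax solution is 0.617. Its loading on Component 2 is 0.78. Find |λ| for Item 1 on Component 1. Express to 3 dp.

Under orthogonal rotation h² = Σλ², so λ_Component 1² = h² − (0.6084) = 0.617 − 0.6084 = 0.0086.
|λ| = √0.0086 = 0.0927.

0.093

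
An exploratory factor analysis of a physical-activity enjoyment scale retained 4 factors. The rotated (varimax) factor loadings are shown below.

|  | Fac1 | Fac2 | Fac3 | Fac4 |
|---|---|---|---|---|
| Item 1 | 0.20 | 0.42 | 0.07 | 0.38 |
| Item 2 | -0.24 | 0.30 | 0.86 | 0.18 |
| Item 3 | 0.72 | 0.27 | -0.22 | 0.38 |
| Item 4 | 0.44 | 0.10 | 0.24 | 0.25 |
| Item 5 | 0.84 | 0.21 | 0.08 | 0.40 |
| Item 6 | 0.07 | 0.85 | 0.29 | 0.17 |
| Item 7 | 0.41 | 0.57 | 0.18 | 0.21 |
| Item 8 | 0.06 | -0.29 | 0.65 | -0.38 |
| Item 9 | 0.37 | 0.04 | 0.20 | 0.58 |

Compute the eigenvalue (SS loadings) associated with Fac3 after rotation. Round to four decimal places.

SS loadings for Fac3 = 0.07² + 0.86² + (-0.22)² + 0.24² + 0.08² + 0.29² + 0.18² + 0.65² + 0.20² = 0.0049 + 0.7396 + 0.0484 + 0.0576 + 0.0064 + 0.0841 + 0.0324 + 0.4225 + 0.0400 = 1.4359

1.4359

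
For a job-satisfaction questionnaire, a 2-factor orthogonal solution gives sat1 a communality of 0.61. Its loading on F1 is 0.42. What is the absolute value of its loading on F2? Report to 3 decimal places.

0.658

Under orthogonal rotation h² = Σλ², so λ_F2² = h² − (0.1764) = 0.61 − 0.1764 = 0.4336.
|λ| = √0.4336 = 0.6585.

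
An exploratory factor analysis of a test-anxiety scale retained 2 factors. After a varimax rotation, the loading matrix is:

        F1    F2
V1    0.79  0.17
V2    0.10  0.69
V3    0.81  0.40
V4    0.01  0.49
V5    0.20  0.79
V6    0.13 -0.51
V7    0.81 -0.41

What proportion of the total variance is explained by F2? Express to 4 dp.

0.2796

SS loadings for F2 = 0.17² + 0.69² + 0.40² + 0.49² + 0.79² + (-0.51)² + (-0.41)² = 1.9574
Proportion of variance = 1.9574 / 7 = 0.2796.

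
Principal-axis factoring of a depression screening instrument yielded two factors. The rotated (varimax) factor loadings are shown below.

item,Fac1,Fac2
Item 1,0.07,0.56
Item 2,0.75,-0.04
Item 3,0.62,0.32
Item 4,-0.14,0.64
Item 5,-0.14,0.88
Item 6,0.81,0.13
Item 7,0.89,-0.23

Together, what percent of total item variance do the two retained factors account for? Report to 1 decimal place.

58.7%

Communalities: 0.3185, 0.5641, 0.4868, 0.4292, 0.7940, 0.6730, 0.8450; Σh² = 4.1106.
Total variance with 7 standardized items is 7, so the solution explains 4.1106/7 = 0.5872 = 58.72%.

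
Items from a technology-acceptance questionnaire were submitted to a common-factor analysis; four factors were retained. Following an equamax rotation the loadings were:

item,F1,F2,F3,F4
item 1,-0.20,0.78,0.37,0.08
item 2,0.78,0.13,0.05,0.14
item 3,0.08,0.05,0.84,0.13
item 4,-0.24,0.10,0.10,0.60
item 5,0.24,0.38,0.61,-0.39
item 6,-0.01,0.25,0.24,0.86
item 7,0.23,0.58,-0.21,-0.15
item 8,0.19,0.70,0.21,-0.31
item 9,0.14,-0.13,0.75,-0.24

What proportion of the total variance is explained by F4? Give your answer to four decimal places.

0.1634

SS loadings for F4 = 0.08² + 0.14² + 0.13² + 0.60² + (-0.39)² + 0.86² + (-0.15)² + (-0.31)² + (-0.24)² = 1.4708
Proportion of variance = 1.4708 / 9 = 0.1634.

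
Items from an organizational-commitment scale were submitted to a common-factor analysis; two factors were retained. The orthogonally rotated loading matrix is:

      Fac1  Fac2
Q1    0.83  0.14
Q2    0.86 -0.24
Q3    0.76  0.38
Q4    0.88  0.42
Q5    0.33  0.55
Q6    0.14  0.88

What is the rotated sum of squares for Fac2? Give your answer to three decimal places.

1.475

SS loadings for Fac2 = 0.14² + (-0.24)² + 0.38² + 0.42² + 0.55² + 0.88² = 0.0196 + 0.0576 + 0.1444 + 0.1764 + 0.3025 + 0.7744 = 1.4749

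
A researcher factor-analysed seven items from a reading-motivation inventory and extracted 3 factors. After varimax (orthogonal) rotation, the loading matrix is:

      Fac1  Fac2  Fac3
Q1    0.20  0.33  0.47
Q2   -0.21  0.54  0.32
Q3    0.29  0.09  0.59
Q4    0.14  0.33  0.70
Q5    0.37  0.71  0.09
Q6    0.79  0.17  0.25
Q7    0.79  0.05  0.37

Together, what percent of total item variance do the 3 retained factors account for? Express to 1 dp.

57.1%

Communalities: 0.3698, 0.4381, 0.4403, 0.6185, 0.6491, 0.7155, 0.7635; Σh² = 3.9948.
Total variance with 7 standardized items is 7, so the solution explains 3.9948/7 = 0.5707 = 57.07%.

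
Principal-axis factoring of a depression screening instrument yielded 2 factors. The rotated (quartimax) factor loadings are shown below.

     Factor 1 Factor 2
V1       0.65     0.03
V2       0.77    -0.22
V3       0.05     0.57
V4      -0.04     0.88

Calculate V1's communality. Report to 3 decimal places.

h² = 0.65² + 0.03² = 0.4225 + 0.0009 = 0.4234

0.423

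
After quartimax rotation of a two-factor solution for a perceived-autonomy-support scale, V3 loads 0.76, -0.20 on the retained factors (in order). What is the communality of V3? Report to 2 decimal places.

h² = 0.76² + (-0.20)² = 0.5776 + 0.0400 = 0.6176

0.62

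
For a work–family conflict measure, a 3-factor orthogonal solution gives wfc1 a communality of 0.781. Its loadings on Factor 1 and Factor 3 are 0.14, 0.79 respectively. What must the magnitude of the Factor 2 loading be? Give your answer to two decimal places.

Under orthogonal rotation h² = Σλ², so λ_Factor 2² = h² − (0.6437) = 0.781 − 0.6437 = 0.1373.
|λ| = √0.1373 = 0.3705.

0.37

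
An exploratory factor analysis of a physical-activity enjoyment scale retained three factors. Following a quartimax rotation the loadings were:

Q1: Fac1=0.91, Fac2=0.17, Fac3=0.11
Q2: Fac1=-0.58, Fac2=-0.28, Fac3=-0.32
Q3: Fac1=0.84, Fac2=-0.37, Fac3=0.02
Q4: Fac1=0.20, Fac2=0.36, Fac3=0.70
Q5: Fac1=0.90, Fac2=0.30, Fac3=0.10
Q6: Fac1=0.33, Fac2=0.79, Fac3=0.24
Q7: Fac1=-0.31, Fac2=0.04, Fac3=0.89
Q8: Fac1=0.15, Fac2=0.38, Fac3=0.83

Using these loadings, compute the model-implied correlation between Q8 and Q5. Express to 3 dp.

r̂ = Σ λ_i·λ_j across factors = (0.15)(0.90) + (0.38)(0.30) + (0.83)(0.10)
  = +0.1350 +0.1140 +0.0830 = 0.3320

0.332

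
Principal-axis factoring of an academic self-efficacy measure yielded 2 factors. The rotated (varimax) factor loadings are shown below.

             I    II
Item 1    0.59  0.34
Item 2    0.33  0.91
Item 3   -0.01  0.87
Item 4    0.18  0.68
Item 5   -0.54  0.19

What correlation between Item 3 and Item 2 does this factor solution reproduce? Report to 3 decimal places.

0.788

r̂ = Σ λ_i·λ_j across factors = (-0.01)(0.33) + (0.87)(0.91)
  = -0.0033 +0.7917 = 0.7884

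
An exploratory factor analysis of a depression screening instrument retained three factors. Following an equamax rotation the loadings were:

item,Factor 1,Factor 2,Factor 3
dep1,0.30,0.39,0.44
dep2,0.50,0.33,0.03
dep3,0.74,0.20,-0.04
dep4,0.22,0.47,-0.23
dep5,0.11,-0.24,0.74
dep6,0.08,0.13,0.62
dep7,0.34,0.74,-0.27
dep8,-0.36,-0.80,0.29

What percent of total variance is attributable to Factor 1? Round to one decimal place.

15.0%

SS loadings for Factor 1 = 0.30² + 0.50² + 0.74² + 0.22² + 0.11² + 0.08² + 0.34² + (-0.36)² = 1.1997
With 8 standardized items, total variance = 8. Proportion = 1.1997/8 = 0.1500 → 15.00%.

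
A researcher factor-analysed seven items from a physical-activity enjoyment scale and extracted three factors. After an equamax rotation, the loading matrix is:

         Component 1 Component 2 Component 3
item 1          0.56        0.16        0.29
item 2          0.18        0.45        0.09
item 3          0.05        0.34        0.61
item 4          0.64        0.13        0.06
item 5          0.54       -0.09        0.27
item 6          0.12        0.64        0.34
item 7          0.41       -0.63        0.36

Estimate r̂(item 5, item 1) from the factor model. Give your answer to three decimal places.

r̂ = Σ λ_i·λ_j across factors = (0.54)(0.56) + (-0.09)(0.16) + (0.27)(0.29)
  = +0.3024 -0.0144 +0.0783 = 0.3663

0.366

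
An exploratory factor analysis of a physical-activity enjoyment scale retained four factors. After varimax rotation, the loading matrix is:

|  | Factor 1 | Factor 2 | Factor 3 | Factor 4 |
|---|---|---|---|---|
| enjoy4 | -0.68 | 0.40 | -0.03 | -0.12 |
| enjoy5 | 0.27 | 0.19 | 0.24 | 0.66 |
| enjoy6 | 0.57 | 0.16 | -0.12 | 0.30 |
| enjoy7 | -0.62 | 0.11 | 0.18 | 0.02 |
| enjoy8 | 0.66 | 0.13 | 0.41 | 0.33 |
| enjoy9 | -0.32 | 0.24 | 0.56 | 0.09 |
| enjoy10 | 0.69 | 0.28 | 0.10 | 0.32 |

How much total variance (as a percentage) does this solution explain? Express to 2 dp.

Communalities: 0.6377, 0.6022, 0.4549, 0.4293, 0.7295, 0.4817, 0.6669; Σh² = 4.0022.
Total variance with 7 standardized items is 7, so the solution explains 4.0022/7 = 0.5717 = 57.17%.

57.17%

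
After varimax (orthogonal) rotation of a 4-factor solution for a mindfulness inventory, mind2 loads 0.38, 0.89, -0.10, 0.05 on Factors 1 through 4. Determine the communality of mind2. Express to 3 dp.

h² = 0.38² + 0.89² + (-0.10)² + 0.05² = 0.1444 + 0.7921 + 0.0100 + 0.0025 = 0.9490

0.949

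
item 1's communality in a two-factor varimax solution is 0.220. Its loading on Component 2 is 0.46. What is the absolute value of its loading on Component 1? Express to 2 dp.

Under orthogonal rotation h² = Σλ², so λ_Component 1² = h² − (0.2116) = 0.220 − 0.2116 = 0.0084.
|λ| = √0.0084 = 0.0917.

0.09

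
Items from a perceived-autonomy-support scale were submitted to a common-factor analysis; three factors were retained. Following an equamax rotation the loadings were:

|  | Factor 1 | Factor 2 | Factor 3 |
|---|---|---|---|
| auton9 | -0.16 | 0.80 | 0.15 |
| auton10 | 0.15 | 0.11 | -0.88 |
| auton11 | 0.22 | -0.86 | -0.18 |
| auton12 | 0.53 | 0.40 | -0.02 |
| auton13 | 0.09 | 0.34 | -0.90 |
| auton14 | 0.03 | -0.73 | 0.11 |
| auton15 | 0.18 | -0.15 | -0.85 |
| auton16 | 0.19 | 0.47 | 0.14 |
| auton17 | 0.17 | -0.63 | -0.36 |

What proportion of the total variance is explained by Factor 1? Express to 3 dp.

SS loadings for Factor 1 = (-0.16)² + 0.15² + 0.22² + 0.53² + 0.09² + 0.03² + 0.18² + 0.19² + 0.17² = 0.4838
Proportion of variance = 0.4838 / 9 = 0.0538.

0.054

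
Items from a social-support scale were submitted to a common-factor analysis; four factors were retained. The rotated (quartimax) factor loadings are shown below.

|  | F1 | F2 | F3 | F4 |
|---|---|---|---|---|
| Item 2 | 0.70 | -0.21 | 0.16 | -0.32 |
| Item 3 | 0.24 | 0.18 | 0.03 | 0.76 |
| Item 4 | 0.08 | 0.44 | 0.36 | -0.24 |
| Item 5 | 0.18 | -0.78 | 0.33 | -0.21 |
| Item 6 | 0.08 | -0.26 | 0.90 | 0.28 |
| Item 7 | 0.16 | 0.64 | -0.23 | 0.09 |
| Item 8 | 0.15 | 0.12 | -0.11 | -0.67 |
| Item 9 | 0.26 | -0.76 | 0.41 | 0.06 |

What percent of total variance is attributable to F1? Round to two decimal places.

SS loadings for F1 = 0.70² + 0.24² + 0.08² + 0.18² + 0.08² + 0.16² + 0.15² + 0.26² = 0.7085
With 8 standardized items, total variance = 8. Proportion = 0.7085/8 = 0.0886 → 8.86%.

8.86%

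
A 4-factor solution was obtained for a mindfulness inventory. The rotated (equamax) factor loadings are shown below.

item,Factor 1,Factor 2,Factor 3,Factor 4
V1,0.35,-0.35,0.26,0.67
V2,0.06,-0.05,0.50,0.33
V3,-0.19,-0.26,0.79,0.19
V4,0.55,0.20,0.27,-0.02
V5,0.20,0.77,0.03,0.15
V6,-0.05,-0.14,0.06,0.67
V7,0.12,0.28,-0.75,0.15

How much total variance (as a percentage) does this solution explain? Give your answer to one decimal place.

SS loadings by factor: 0.5216, 0.9235, 1.5816, 1.0882; total = 4.1149.
Total variance with 7 standardized items is 7, so the solution explains 4.1149/7 = 0.5878 = 58.78%.

58.8%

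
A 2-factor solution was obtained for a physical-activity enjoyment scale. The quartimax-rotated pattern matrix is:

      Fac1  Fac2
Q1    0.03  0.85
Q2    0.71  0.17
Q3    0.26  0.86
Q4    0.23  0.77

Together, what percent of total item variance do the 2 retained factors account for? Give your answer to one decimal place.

67.7%

Communalities: 0.7234, 0.5330, 0.8072, 0.6458; Σh² = 2.7094.
Total variance with 4 standardized items is 4, so the solution explains 2.7094/4 = 0.6773 = 67.73%.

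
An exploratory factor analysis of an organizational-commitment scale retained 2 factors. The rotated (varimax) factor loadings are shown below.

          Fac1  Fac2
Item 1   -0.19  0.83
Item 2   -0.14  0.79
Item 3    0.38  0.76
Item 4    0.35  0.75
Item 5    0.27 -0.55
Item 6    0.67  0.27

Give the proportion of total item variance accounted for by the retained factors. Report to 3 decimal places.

0.612

Communalities: 0.7250, 0.6437, 0.7220, 0.6850, 0.3754, 0.5218; Σh² = 3.6729.
Total variance with 6 standardized items is 6, so the solution explains 3.6729/6 = 0.6122.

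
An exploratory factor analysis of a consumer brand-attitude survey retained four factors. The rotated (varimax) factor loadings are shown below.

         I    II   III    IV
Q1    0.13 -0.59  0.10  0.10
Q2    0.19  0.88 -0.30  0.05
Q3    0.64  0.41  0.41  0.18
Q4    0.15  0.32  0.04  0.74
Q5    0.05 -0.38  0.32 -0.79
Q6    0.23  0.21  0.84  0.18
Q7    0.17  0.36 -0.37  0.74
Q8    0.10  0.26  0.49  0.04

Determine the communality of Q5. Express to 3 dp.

0.873

h² = 0.05² + (-0.38)² + 0.32² + (-0.79)² = 0.0025 + 0.1444 + 0.1024 + 0.6241 = 0.8734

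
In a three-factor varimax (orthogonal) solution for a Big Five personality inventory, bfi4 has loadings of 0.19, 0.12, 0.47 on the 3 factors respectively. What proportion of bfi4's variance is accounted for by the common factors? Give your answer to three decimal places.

h² = 0.19² + 0.12² + 0.47² = 0.0361 + 0.0144 + 0.2209 = 0.2714

0.271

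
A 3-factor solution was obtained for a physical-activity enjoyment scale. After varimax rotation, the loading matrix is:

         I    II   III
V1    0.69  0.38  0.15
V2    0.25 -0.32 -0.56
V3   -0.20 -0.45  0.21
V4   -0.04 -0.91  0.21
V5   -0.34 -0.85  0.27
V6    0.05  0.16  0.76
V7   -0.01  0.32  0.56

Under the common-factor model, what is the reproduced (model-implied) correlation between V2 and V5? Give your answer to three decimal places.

r̂ = Σ λ_i·λ_j across factors = (0.25)(-0.34) + (-0.32)(-0.85) + (-0.56)(0.27)
  = -0.0850 +0.2720 -0.1512 = 0.0358

0.036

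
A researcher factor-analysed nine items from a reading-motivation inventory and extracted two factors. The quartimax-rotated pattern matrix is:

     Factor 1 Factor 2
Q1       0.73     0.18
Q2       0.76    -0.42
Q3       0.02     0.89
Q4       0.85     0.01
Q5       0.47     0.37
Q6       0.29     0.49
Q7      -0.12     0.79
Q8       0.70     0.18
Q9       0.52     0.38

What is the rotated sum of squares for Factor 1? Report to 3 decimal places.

2.913

SS loadings for Factor 1 = 0.73² + 0.76² + 0.02² + 0.85² + 0.47² + 0.29² + (-0.12)² + 0.70² + 0.52² = 0.5329 + 0.5776 + 0.0004 + 0.7225 + 0.2209 + 0.0841 + 0.0144 + 0.4900 + 0.2704 = 2.9132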